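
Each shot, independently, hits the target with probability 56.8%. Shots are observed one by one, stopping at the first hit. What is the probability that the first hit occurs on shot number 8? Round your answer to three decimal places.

Geometric (trials to first success), p = 0.568.
P(Y = 8) = (1−p)^7 · p = 0.0028079 · 0.568 = 0.00159

0.002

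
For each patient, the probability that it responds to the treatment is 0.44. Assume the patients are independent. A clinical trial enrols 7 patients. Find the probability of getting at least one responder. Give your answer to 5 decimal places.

P(at least one) = 1 − P(none) = 1 − (1 − 0.44)^7
= 1 − 0.0172709 = 0.9827291

0.98273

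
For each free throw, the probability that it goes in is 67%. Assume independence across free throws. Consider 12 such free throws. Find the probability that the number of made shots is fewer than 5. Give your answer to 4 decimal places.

X ~ Binomial(12, 0.67); P(X ≤ 4) = Σ C(12,k) p^k (1−p)^(12−k) over k:
  k=0: C(12,0)·0.67^0·0.33^12 = 0.000002
  k=1: C(12,1)·0.67^1·0.33^11 = 0.000041
  k=2: C(12,2)·0.67^2·0.33^10 = 0.000454
  k=3: C(12,3)·0.67^3·0.33^9 = 0.003071
  k=4: C(12,4)·0.67^4·0.33^8 = 0.014029
Total = 0.017596

0.0176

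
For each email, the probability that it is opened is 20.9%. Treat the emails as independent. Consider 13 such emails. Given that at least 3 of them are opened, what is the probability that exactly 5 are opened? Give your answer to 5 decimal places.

X ~ Binomial(13, 0.209). Want P(X=5 | X≥3) = P(X=5) / P(X≥3).
P(X=5) = C(13,5)·0.209^5·0.791^8 = 0.0786542
P(X≥3) = 1 − 0.0474563 − 0.1630074 − 0.2584214 = 0.5311148
Ratio = 0.0786542 / 0.5311148 = 0.1480926

0.14809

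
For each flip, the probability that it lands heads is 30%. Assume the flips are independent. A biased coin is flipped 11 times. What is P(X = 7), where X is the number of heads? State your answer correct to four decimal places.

0.0173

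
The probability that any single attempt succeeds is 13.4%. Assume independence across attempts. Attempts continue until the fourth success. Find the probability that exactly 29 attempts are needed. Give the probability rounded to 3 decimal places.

Y = trial on which the fourth success occurs; negative binomial, r=4, p=0.134.
P(Y=29) = C(28,3) · p^4 · (1−p)^25
= 3276 · 0.00032242 · 0.027412 = 0.02895

0.029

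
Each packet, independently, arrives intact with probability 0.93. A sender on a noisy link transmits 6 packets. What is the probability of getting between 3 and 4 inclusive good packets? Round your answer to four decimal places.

0.0605

X ~ Binomial(6, 0.93); P(3 ≤ X ≤ 4) = Σ C(6,k) p^k (1−p)^(6−k) over k:
  k=3: C(6,3)·0.93^3·0.07^3 = 0.005518
  k=4: C(6,4)·0.93^4·0.07^2 = 0.054982
Total = 0.060500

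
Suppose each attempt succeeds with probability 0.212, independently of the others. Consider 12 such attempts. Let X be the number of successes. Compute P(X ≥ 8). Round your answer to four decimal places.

0.0009

X ~ Binomial(12, 0.212); P(X ≥ 8) = Σ C(12,k) p^k (1−p)^(12−k) over k:
  k=8: C(12,8)·0.212^8·0.788^4 = 0.000779
  k=9: C(12,9)·0.212^9·0.788^3 = 0.000093
  k=10: C(12,10)·0.212^10·0.788^2 = 0.000008
  k=11: C(12,11)·0.212^11·0.788^1 = 0.000000
  k=12: C(12,12)·0.212^12·0.788^0 = 0.000000
Total = 0.000880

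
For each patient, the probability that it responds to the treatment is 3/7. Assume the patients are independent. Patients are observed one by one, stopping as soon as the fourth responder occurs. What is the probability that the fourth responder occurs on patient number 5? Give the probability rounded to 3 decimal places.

Y = trial on which the fourth success occurs; negative binomial, r=4, p=0.428571.
P(Y=5) = C(4,3) · p^4 · (1−p)^1
= 4 · 0.033736 · 0.57143 = 0.07711

0.077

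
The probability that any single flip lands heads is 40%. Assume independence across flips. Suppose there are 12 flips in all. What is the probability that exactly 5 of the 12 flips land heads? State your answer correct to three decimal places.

0.227

X ~ Binomial(n=12, p=0.40).
P(X=5) = C(12,5) · p^5 · (1−p)^7
= 792 · 0.01024 · 0.027994 = 0.22703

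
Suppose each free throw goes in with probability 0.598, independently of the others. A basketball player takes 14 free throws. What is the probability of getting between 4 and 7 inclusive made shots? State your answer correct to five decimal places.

X ~ Binomial(14, 0.598); P(4 ≤ X ≤ 7) = Σ C(14,k) p^k (1−p)^(14−k) over k:
  k=4: C(14,4)·0.598^4·0.402^10 = 0.0141091
  k=5: C(14,5)·0.598^5·0.402^9 = 0.0419763
  k=6: C(14,6)·0.598^6·0.402^8 = 0.0936636
  k=7: C(14,7)·0.598^7·0.402^7 = 0.1592348
Total = 0.3089838

0.30898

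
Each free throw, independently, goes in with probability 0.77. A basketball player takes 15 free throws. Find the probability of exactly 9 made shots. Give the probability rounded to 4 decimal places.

X ~ Binomial(n=15, p=0.77).
P(X=9) = C(15,9) · p^9 · (1−p)^6
= 5005 · 0.095152 · 0.00014804 = 0.070500

0.0705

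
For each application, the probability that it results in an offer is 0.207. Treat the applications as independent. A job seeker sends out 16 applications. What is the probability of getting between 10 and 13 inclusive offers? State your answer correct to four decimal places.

X ~ Binomial(16, 0.207); P(10 ≤ X ≤ 13) = Σ C(16,k) p^k (1−p)^(16−k) over k:
  k=10: C(16,10)·0.207^10·0.793^6 = 0.000288
  k=11: C(16,11)·0.207^11·0.793^5 = 0.000041
  k=12: C(16,12)·0.207^12·0.793^4 = 0.000004
  k=13: C(16,13)·0.207^13·0.793^3 = 0.000000
Total = 0.000333

0.0003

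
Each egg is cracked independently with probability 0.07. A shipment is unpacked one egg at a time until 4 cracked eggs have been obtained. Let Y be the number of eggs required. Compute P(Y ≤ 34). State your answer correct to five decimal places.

Finishing within 34 eggs ⇔ at least 4 successes in the first 34. With X ~ Binomial(34, 0.07), P(Y ≤ 34) = 1 − P(X ≤ 3).
  k=0: C(34,0)·0.07^0·0.93^34 = 0.0848048
  k=1: C(34,1)·0.07^1·0.93^33 = 0.2170272
  k=2: C(34,2)·0.07^2·0.93^32 = 0.2695338
  k=3: C(34,3)·0.07^3·0.93^31 = 0.2163999
1 − 0.7877658 = 0.2122342

0.21223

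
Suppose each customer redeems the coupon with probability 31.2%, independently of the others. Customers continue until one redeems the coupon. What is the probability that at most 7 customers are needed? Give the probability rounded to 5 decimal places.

0.92703

Y = number of customers to the first success; geometric, p = 0.312.
P(Y ≤ 7) = 1 − (1−p)^7 = 1 − 0.0729658 = 0.9270342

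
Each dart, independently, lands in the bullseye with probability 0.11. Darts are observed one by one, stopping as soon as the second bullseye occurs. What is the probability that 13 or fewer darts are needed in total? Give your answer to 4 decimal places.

0.4270

Finishing within 13 darts ⇔ at least 2 successes in the first 13. With X ~ Binomial(13, 0.11), P(Y ≤ 13) = 1 − P(X ≤ 1).
  k=0: C(13,0)·0.11^0·0.89^13 = 0.219821
  k=1: C(13,1)·0.11^1·0.89^12 = 0.353196
1 − 0.573018 = 0.426982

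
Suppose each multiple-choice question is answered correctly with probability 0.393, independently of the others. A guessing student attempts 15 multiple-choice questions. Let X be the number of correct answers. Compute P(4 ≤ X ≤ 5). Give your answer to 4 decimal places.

0.3254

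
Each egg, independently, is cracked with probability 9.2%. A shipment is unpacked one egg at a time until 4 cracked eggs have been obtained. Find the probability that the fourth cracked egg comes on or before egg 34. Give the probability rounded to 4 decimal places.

0.3827

Finishing within 34 eggs ⇔ at least 4 successes in the first 34. With X ~ Binomial(34, 0.092), P(Y ≤ 34) = 1 − P(X ≤ 3).
  k=0: C(34,0)·0.092^0·0.908^34 = 0.037577
  k=1: C(34,1)·0.092^1·0.908^33 = 0.129449
  k=2: C(34,2)·0.092^2·0.908^32 = 0.216414
  k=3: C(34,3)·0.092^3·0.908^31 = 0.233893
1 − 0.617333 = 0.382667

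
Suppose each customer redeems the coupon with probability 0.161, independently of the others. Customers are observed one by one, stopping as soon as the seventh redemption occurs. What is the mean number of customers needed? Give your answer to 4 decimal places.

Y = total customers until the seventh success; negative binomial with r=7, p=0.161.
E[Y] = r / p = 7 / 0.161 = 43.478261

43.4783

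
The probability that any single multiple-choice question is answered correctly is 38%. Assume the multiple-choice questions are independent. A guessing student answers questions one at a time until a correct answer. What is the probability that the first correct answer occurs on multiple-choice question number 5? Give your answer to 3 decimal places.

0.056

Geometric (trials to first success), p = 0.38.
P(Y = 5) = (1−p)^4 · p = 0.14776 · 0.38 = 0.05615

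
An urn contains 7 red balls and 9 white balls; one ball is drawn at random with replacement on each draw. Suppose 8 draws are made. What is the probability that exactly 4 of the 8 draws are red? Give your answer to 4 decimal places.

X ~ Binomial(n=8, p=0.4375).
P(X=4) = C(8,4) · p^4 · (1−p)^4
= 70 · 0.036636 · 0.10011 = 0.256744

0.2567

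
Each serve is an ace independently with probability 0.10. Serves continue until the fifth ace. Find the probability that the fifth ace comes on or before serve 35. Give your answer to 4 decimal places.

0.2693

Finishing within 35 serves ⇔ at least 5 successes in the first 35. With X ~ Binomial(35, 0.10), P(Y ≤ 35) = 1 − P(X ≤ 4).
  k=0: C(35,0)·0.10^0·0.90^35 = 0.025032
  k=1: C(35,1)·0.10^1·0.90^34 = 0.097345
  k=2: C(35,2)·0.10^2·0.90^33 = 0.183874
  k=3: C(35,3)·0.10^3·0.90^32 = 0.224735
  k=4: C(35,4)·0.10^4·0.90^31 = 0.199764
1 − 0.730749 = 0.269251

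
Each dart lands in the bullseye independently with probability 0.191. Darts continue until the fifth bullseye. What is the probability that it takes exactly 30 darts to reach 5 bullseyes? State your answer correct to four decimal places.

Y = trial on which the fifth success occurs; negative binomial, r=5, p=0.191.
P(Y=30) = C(29,4) · p^5 · (1−p)^25
= 23751 · 0.00025419 · 0.004997 = 0.030169

0.0302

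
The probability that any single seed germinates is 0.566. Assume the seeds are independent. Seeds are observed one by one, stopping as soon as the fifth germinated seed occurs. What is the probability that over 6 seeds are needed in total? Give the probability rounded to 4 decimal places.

0.8159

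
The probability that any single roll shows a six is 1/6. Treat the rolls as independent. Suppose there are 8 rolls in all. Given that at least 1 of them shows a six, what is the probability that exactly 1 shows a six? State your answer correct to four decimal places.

0.4849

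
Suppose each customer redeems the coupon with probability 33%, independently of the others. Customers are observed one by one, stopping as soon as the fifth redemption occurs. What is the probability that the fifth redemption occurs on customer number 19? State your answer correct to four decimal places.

Y = trial on which the fifth success occurs; negative binomial, r=5, p=0.33.
P(Y=19) = C(18,4) · p^5 · (1−p)^14
= 3060 · 0.0039135 · 0.0036732 = 0.043988

0.0440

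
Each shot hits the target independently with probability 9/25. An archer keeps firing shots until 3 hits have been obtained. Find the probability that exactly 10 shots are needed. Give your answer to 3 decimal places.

0.074

Y = trial on which the third success occurs; negative binomial, r=3, p=0.36.
P(Y=10) = C(9,2) · p^3 · (1−p)^7
= 36 · 0.046656 · 0.04398 = 0.07387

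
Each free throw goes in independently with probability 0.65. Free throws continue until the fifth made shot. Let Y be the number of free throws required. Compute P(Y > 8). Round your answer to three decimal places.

0.294

Needing more than 8 free throws ⇔ fewer than 5 successes in the first 8. With X ~ Binomial(8, 0.65), P(Y > 8) = P(X ≤ 4).
  k=0: C(8,0)·0.65^0·0.35^8 = 0.00023
  k=1: C(8,1)·0.65^1·0.35^7 = 0.00335
  k=2: C(8,2)·0.65^2·0.35^6 = 0.02175
  k=3: C(8,3)·0.65^3·0.35^5 = 0.08077
  k=4: C(8,4)·0.65^4·0.35^4 = 0.18751
P(X ≤ 4) = 0.29360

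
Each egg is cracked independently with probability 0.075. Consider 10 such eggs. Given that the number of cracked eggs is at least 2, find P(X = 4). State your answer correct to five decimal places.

0.02454

X ~ Binomial(10, 0.075). Want P(X=4 | X≥2) = P(X=4) / P(X≥2).
P(X=4) = C(10,4)·0.075^4·0.925^6 = 0.0041621
P(X≥2) = 1 − 0.4585823 − 0.3718235 = 0.1695941
Ratio = 0.0041621 / 0.1695941 = 0.0245417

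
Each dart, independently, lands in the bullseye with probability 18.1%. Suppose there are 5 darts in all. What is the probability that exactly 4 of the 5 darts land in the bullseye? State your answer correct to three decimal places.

X ~ Binomial(n=5, p=0.181).
P(X=4) = C(5,4) · p^4 · (1−p)^1
= 5 · 0.0010733 · 0.819 = 0.00440

0.004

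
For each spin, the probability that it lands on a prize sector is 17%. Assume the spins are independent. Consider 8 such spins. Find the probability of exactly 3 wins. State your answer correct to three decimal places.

0.108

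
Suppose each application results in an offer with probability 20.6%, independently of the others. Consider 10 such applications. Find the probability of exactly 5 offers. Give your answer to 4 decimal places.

X ~ Binomial(n=10, p=0.206).
P(X=5) = C(10,5) · p^5 · (1−p)^5
= 252 · 0.00037097 · 0.31557 = 0.029501

0.0295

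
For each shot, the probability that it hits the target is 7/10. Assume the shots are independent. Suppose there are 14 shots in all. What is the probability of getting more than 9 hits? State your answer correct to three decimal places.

X ~ Binomial(14, 0.70); P(X ≥ 10) = Σ C(14,k) p^k (1−p)^(14−k) over k:
  k=10: C(14,10)·0.70^10·0.30^4 = 0.22903
  k=11: C(14,11)·0.70^11·0.30^3 = 0.19433
  k=12: C(14,12)·0.70^12·0.30^2 = 0.11336
  k=13: C(14,13)·0.70^13·0.30^1 = 0.04069
  k=14: C(14,14)·0.70^14·0.30^0 = 0.00678
Total = 0.58420

0.584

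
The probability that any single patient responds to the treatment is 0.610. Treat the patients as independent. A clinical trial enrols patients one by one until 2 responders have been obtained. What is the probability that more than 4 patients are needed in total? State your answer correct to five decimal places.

Needing more than 4 patients ⇔ fewer than 2 successes in the first 4. With X ~ Binomial(4, 0.61), P(Y > 4) = P(X ≤ 1).
  k=0: C(4,0)·0.61^0·0.39^4 = 0.0231344
  k=1: C(4,1)·0.61^1·0.39^3 = 0.1447384
P(X ≤ 1) = 0.1678728

0.16787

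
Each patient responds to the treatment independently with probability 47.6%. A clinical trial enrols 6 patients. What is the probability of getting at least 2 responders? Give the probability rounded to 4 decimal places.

0.8665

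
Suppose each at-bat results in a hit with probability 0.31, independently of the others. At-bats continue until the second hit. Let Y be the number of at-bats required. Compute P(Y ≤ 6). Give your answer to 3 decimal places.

Finishing within 6 at-bats ⇔ at least 2 successes in the first 6. With X ~ Binomial(6, 0.31), P(Y ≤ 6) = 1 − P(X ≤ 1).
  k=0: C(6,0)·0.31^0·0.69^6 = 0.10792
  k=1: C(6,1)·0.31^1·0.69^5 = 0.29091
1 − 0.39883 = 0.60117

0.601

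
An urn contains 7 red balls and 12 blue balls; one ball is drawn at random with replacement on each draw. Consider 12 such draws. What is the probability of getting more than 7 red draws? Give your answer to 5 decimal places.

0.03501

X ~ Binomial(12, 0.368421); P(X ≥ 8) = Σ C(12,k) p^k (1−p)^(12−k) over k:
  k=8: C(12,8)·0.368421^8·0.631579^4 = 0.0267345
  k=9: C(12,9)·0.368421^9·0.631579^3 = 0.0069312
  k=10: C(12,10)·0.368421^10·0.631579^2 = 0.0012130
  k=11: C(12,11)·0.368421^11·0.631579^1 = 0.0001286
  k=12: C(12,12)·0.368421^12·0.631579^0 = 0.0000063
Total = 0.0350135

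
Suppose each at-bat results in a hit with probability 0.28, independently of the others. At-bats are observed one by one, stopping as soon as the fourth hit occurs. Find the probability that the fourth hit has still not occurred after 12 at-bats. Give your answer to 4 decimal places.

Needing more than 12 at-bats ⇔ fewer than 4 successes in the first 12. With X ~ Binomial(12, 0.28), P(Y > 12) = P(X ≤ 3).
  k=0: C(12,0)·0.28^0·0.72^12 = 0.019408
  k=1: C(12,1)·0.28^1·0.72^11 = 0.090573
  k=2: C(12,2)·0.28^2·0.72^10 = 0.193725
  k=3: C(12,3)·0.28^3·0.72^9 = 0.251125
P(X ≤ 3) = 0.554830

0.5548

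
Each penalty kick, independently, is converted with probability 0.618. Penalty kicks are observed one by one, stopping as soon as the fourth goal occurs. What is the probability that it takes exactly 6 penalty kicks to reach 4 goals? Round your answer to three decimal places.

Y = trial on which the fourth success occurs; negative binomial, r=4, p=0.618.
P(Y=6) = C(5,3) · p^4 · (1−p)^2
= 10 · 0.14587 · 0.14592 = 0.21285

0.213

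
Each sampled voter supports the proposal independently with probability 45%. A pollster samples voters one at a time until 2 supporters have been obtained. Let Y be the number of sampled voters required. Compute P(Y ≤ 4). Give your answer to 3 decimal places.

Finishing within 4 sampled voters ⇔ at least 2 successes in the first 4. With X ~ Binomial(4, 0.45), P(Y ≤ 4) = 1 − P(X ≤ 1).
  k=0: C(4,0)·0.45^0·0.55^4 = 0.09151
  k=1: C(4,1)·0.45^1·0.55^3 = 0.29947
1 − 0.39098 = 0.60902

0.609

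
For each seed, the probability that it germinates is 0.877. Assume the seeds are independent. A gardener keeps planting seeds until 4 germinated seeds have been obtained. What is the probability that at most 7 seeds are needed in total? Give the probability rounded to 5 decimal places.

0.99412

Finishing within 7 seeds ⇔ at least 4 successes in the first 7. With X ~ Binomial(7, 0.877), P(Y ≤ 7) = 1 − P(X ≤ 3).
  k=0: C(7,0)·0.877^0·0.123^7 = 0.0000004
  k=1: C(7,1)·0.877^1·0.123^6 = 0.0000213
  k=2: C(7,2)·0.877^2·0.123^5 = 0.0004547
  k=3: C(7,3)·0.877^3·0.123^4 = 0.0054037
1 − 0.0058801 = 0.9941199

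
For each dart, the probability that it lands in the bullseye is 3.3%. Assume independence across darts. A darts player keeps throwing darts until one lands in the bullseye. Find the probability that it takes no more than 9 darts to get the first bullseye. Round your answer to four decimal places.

0.2607

Y = number of darts to the first success; geometric, p = 0.033.
P(Y ≤ 9) = 1 − (1−p)^9 = 1 − 0.739330 = 0.260670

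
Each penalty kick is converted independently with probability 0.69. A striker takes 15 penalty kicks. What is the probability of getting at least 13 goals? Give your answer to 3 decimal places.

X ~ Binomial(15, 0.69); P(X ≥ 13) = Σ C(15,k) p^k (1−p)^(15−k) over k:
  k=13: C(15,13)·0.69^13·0.31^2 = 0.08109
  k=14: C(15,14)·0.69^14·0.31^1 = 0.02578
  k=15: C(15,15)·0.69^15·0.31^0 = 0.00383
Total = 0.11070

0.111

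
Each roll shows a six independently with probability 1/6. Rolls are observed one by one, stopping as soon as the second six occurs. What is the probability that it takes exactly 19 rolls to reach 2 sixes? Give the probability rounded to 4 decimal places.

Y = trial on which the second success occurs; negative binomial, r=2, p=0.166667.
P(Y=19) = C(18,1) · p^2 · (1−p)^17
= 18 · 0.027778 · 0.045073 = 0.022537

0.0225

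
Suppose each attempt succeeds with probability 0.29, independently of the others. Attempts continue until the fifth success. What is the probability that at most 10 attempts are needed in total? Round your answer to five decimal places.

Finishing within 10 attempts ⇔ at least 5 successes in the first 10. With X ~ Binomial(10, 0.29), P(Y ≤ 10) = 1 − P(X ≤ 4).
  k=0: C(10,0)·0.29^0·0.71^10 = 0.0325524
  k=1: C(10,1)·0.29^1·0.71^9 = 0.1329607
  k=2: C(10,2)·0.29^2·0.71^8 = 0.2443854
  k=3: C(10,3)·0.29^3·0.71^7 = 0.2661851
  k=4: C(10,4)·0.29^4·0.71^6 = 0.1902661
1 − 0.8663497 = 0.1336503

0.13365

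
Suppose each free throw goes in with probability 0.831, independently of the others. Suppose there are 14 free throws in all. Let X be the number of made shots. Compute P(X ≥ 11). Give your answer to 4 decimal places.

X ~ Binomial(14, 0.831); P(X ≥ 11) = Σ C(14,k) p^k (1−p)^(14−k) over k:
  k=11: C(14,11)·0.831^11·0.169^3 = 0.229283
  k=12: C(14,12)·0.831^12·0.169^2 = 0.281856
  k=13: C(14,13)·0.831^13·0.169^1 = 0.213220
  k=14: C(14,14)·0.831^14·0.169^0 = 0.074888
Total = 0.799248

0.7992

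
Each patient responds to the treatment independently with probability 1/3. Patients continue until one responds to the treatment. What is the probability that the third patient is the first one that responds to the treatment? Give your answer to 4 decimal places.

0.1481

Geometric (trials to first success), p = 0.333333.
P(Y = 3) = (1−p)^2 · p = 0.44444 · 0.333333 = 0.148148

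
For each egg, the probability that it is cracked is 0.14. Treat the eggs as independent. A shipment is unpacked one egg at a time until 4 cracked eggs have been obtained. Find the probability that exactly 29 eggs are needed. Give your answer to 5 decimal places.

Y = trial on which the fourth success occurs; negative binomial, r=4, p=0.14.
P(Y=29) = C(28,3) · p^4 · (1−p)^25
= 3276 · 0.00038416 · 0.023039 = 0.0289946

0.02899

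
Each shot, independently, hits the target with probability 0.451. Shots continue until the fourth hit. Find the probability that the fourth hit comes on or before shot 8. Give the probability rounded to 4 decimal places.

Finishing within 8 shots ⇔ at least 4 successes in the first 8. With X ~ Binomial(8, 0.451), P(Y ≤ 8) = 1 − P(X ≤ 3).
  k=0: C(8,0)·0.451^0·0.549^8 = 0.008252
  k=1: C(8,1)·0.451^1·0.549^7 = 0.054234
  k=2: C(8,2)·0.451^2·0.549^6 = 0.155936
  k=3: C(8,3)·0.451^3·0.549^5 = 0.256200
1 − 0.474622 = 0.525378

0.5254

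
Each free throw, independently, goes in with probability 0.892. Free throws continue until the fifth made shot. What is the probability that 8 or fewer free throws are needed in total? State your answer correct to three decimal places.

Finishing within 8 free throws ⇔ at least 5 successes in the first 8. With X ~ Binomial(8, 0.892), P(Y ≤ 8) = 1 − P(X ≤ 4).
  k=0: C(8,0)·0.892^0·0.108^8 = 0.00000
  k=1: C(8,1)·0.892^1·0.108^7 = 0.00000
  k=2: C(8,2)·0.892^2·0.108^6 = 0.00004
  k=3: C(8,3)·0.892^3·0.108^5 = 0.00058
  k=4: C(8,4)·0.892^4·0.108^4 = 0.00603
1 − 0.00665 = 0.99335

0.993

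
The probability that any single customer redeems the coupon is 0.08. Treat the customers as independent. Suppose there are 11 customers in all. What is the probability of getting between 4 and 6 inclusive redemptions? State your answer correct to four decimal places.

X ~ Binomial(11, 0.08); P(4 ≤ X ≤ 6) = Σ C(11,k) p^k (1−p)^(11−k) over k:
  k=4: C(11,4)·0.08^4·0.92^7 = 0.007540
  k=5: C(11,5)·0.08^5·0.92^6 = 0.000918
  k=6: C(11,6)·0.08^6·0.92^5 = 0.000080
Total = 0.008538

0.0085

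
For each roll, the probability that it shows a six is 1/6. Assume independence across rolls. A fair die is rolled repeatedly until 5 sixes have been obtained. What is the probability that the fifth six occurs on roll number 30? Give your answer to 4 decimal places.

Y = trial on which the fifth success occurs; negative binomial, r=5, p=0.166667.
P(Y=30) = C(29,4) · p^5 · (1−p)^25
= 23751 · 0.0001286 · 0.010483 = 0.032018

0.0320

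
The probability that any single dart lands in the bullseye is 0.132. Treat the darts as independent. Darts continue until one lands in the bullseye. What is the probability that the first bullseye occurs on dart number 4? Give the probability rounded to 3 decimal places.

0.086

Geometric (trials to first success), p = 0.132.
P(Y = 4) = (1−p)^3 · p = 0.65397 · 0.132 = 0.08632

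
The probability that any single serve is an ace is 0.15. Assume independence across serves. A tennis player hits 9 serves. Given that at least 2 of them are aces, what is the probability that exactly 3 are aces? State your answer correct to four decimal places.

X ~ Binomial(9, 0.15). Want P(X=3 | X≥2) = P(X=3) / P(X≥2).
P(X=3) = C(9,3)·0.15^3·0.85^6 = 0.106922
P(X≥2) = 1 − 0.231617 − 0.367862 = 0.400521
Ratio = 0.106922 / 0.400521 = 0.266957

0.2670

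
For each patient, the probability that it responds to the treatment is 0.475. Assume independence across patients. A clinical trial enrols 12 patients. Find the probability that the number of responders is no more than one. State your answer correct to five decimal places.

0.00520

X ~ Binomial(12, 0.475); P(X ≤ 1) = Σ C(12,k) p^k (1−p)^(12−k) over k:
  k=0: C(12,0)·0.475^0·0.525^12 = 0.0004384
  k=1: C(12,1)·0.475^1·0.525^11 = 0.0047602
Total = 0.0051987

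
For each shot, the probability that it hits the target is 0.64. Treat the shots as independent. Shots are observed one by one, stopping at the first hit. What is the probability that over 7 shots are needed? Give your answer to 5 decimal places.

0.00078

Y = number of shots to the first success; geometric, p = 0.64.
P(Y > 7) = P(first 7 all fail) = (1−p)^7 = 0.0007836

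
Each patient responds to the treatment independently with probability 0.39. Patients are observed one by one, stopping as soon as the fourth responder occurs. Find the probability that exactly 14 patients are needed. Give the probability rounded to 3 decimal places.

0.047

Y = trial on which the fourth success occurs; negative binomial, r=4, p=0.39.
P(Y=14) = C(13,3) · p^4 · (1−p)^10
= 286 · 0.023134 · 0.0071334 = 0.04720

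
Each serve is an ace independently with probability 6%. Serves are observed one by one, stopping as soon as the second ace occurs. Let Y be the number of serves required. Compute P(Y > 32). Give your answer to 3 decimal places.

Needing more than 32 serves ⇔ fewer than 2 successes in the first 32. With X ~ Binomial(32, 0.06), P(Y > 32) = P(X ≤ 1).
  k=0: C(32,0)·0.06^0·0.94^32 = 0.13807
  k=1: C(32,1)·0.06^1·0.94^31 = 0.28201
P(X ≤ 1) = 0.42008

0.420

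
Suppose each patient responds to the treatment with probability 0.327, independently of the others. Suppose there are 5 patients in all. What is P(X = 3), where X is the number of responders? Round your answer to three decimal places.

0.158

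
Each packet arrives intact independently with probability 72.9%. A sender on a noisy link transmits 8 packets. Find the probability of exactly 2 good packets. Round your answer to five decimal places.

0.00589

X ~ Binomial(n=8, p=0.729).
P(X=2) = C(8,2) · p^2 · (1−p)^6
= 28 · 0.53144 · 0.00039611 = 0.0058943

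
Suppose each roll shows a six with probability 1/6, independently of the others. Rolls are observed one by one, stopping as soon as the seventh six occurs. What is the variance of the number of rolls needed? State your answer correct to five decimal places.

210.00000

Y = total rolls until the seventh success; negative binomial with r=7, p=0.166667.
Var(Y) = r(1−p)/p² = 7·0.833333 / 0.166667² = 210.0000000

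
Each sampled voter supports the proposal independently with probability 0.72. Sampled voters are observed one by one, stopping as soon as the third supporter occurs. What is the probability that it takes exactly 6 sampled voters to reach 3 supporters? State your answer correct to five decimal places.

Y = trial on which the third success occurs; negative binomial, r=3, p=0.72.
P(Y=6) = C(5,2) · p^3 · (1−p)^3
= 10 · 0.37325 · 0.021952 = 0.0819354

0.08194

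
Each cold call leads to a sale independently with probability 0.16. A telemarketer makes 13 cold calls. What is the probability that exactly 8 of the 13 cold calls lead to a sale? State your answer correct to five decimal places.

0.00023

X ~ Binomial(n=13, p=0.16).
P(X=8) = C(13,8) · p^8 · (1−p)^5
= 1287 · 4.295e-07 · 0.41821 = 0.0002312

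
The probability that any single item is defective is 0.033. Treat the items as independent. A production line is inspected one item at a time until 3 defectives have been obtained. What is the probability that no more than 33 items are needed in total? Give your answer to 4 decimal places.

0.0943

Finishing within 33 items ⇔ at least 3 successes in the first 33. With X ~ Binomial(33, 0.033), P(Y ≤ 33) = 1 − P(X ≤ 2).
  k=0: C(33,0)·0.033^0·0.967^33 = 0.330426
  k=1: C(33,1)·0.033^1·0.967^32 = 0.372113
  k=2: C(33,2)·0.033^2·0.967^31 = 0.203181
1 − 0.905719 = 0.094281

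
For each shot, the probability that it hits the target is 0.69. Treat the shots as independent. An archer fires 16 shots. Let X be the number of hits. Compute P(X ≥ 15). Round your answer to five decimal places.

X ~ Binomial(16, 0.69); P(X ≥ 15) = Σ C(16,k) p^k (1−p)^(16−k) over k:
  k=15: C(16,15)·0.69^15·0.31^1 = 0.0189766
  k=16: C(16,16)·0.69^16·0.31^0 = 0.0026399
Total = 0.0216165

0.02162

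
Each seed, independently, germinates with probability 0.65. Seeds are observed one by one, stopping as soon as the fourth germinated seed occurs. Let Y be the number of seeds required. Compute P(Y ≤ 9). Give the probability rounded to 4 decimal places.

0.9464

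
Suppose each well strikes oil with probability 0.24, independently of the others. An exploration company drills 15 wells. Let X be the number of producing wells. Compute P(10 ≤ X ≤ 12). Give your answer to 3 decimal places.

0.001

X ~ Binomial(15, 0.24); P(10 ≤ X ≤ 12) = Σ C(15,k) p^k (1−p)^(15−k) over k:
  k=10: C(15,10)·0.24^10·0.76^5 = 0.00048
  k=11: C(15,11)·0.24^11·0.76^4 = 0.00007
  k=12: C(15,12)·0.24^12·0.76^3 = 0.00001
Total = 0.00056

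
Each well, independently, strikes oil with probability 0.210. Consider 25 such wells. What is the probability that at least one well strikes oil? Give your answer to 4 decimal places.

0.9972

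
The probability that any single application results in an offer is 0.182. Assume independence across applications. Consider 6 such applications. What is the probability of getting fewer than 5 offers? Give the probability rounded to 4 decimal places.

X ~ Binomial(6, 0.182); P(X ≤ 4) = Σ C(6,k) p^k (1−p)^(6−k) over k:
  k=0: C(6,0)·0.182^0·0.818^6 = 0.299585
  k=1: C(6,1)·0.182^1·0.818^5 = 0.399935
  k=2: C(6,2)·0.182^2·0.818^4 = 0.222458
  k=3: C(6,3)·0.182^3·0.818^3 = 0.065994
  k=4: C(6,4)·0.182^4·0.818^2 = 0.011012
Total = 0.998984

0.9990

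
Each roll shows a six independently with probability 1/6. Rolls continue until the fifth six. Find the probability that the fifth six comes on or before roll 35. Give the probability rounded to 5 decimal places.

0.71568

Finishing within 35 rolls ⇔ at least 5 successes in the first 35. With X ~ Binomial(35, 0.166667), P(Y ≤ 35) = 1 − P(X ≤ 4).
  k=0: C(35,0)·0.166667^0·0.833333^35 = 0.0016930
  k=1: C(35,1)·0.166667^1·0.833333^34 = 0.0118510
  k=2: C(35,2)·0.166667^2·0.833333^33 = 0.0402933
  k=3: C(35,3)·0.166667^3·0.833333^32 = 0.0886454
  k=4: C(35,4)·0.166667^4·0.833333^31 = 0.1418326
1 − 0.2843153 = 0.7156847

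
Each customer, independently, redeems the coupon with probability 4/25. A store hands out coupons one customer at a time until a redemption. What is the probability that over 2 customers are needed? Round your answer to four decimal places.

0.7056

Y = number of customers to the first success; geometric, p = 0.16.
P(Y > 2) = P(first 2 all fail) = (1−p)^2 = 0.705600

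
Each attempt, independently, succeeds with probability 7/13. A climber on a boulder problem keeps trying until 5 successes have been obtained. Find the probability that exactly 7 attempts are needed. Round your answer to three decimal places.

Y = trial on which the fifth success occurs; negative binomial, r=5, p=0.538462.
P(Y=7) = C(6,4) · p^5 · (1−p)^2
= 15 · 0.045266 · 0.21302 = 0.14464

0.145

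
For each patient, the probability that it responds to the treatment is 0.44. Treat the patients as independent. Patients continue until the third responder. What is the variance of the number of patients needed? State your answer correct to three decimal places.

Y = total patients until the third success; negative binomial with r=3, p=0.44.
Var(Y) = r(1−p)/p² = 3·0.56 / 0.44² = 8.67769

8.678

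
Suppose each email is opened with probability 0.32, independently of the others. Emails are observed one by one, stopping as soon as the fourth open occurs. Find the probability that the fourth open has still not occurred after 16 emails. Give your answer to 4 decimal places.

Needing more than 16 emails ⇔ fewer than 4 successes in the first 16. With X ~ Binomial(16, 0.32), P(Y > 16) = P(X ≤ 3).
  k=0: C(16,0)·0.32^0·0.68^16 = 0.002090
  k=1: C(16,1)·0.32^1·0.68^15 = 0.015736
  k=2: C(16,2)·0.32^2·0.68^14 = 0.055540
  k=3: C(16,3)·0.32^3·0.68^13 = 0.121970
P(X ≤ 3) = 0.195337

0.1953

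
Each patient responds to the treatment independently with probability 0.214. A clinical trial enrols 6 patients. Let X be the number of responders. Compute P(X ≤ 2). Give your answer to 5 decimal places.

0.88317

X ~ Binomial(6, 0.214); P(X ≤ 2) = Σ C(6,k) p^k (1−p)^(6−k) over k:
  k=0: C(6,0)·0.214^0·0.786^6 = 0.2357954
  k=1: C(6,1)·0.214^1·0.786^5 = 0.3851924
  k=2: C(6,2)·0.214^2·0.786^4 = 0.2621857
Total = 0.8831735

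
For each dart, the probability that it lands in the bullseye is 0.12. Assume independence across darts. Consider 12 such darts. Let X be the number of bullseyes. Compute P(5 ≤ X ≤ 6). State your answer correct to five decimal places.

X ~ Binomial(12, 0.12); P(5 ≤ X ≤ 6) = Σ C(12,k) p^k (1−p)^(12−k) over k:
  k=5: C(12,5)·0.12^5·0.88^7 = 0.0080540
  k=6: C(12,6)·0.12^6·0.88^6 = 0.0012813
Total = 0.0093353

0.00934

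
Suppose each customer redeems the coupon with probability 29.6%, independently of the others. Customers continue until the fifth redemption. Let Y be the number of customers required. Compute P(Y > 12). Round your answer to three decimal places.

Needing more than 12 customers ⇔ fewer than 5 successes in the first 12. With X ~ Binomial(12, 0.296), P(Y > 12) = P(X ≤ 4).
  k=0: C(12,0)·0.296^0·0.704^12 = 0.01482
  k=1: C(12,1)·0.296^1·0.704^11 = 0.07478
  k=2: C(12,2)·0.296^2·0.704^10 = 0.17292
  k=3: C(12,3)·0.296^3·0.704^9 = 0.24235
  k=4: C(12,4)·0.296^4·0.704^8 = 0.22927
P(X ≤ 4) = 0.73415

0.734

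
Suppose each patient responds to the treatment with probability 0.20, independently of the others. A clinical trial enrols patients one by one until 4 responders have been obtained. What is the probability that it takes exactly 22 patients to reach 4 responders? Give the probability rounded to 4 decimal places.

0.0383

Y = trial on which the fourth success occurs; negative binomial, r=4, p=0.20.
P(Y=22) = C(21,3) · p^4 · (1−p)^18
= 1330 · 0.0016 · 0.018014 = 0.038335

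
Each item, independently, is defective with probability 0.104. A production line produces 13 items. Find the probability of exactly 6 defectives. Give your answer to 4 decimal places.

X ~ Binomial(n=13, p=0.104).
P(X=6) = C(13,6) · p^6 · (1−p)^7
= 1716 · 1.2653e-06 · 0.46361 = 0.001007

0.0010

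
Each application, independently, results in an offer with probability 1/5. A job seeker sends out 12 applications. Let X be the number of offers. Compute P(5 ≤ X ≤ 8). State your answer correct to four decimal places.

0.0725

X ~ Binomial(12, 0.20); P(5 ≤ X ≤ 8) = Σ C(12,k) p^k (1−p)^(12−k) over k:
  k=5: C(12,5)·0.20^5·0.80^7 = 0.053150
  k=6: C(12,6)·0.20^6·0.80^6 = 0.015502
  k=7: C(12,7)·0.20^7·0.80^5 = 0.003322
  k=8: C(12,8)·0.20^8·0.80^4 = 0.000519
Total = 0.072493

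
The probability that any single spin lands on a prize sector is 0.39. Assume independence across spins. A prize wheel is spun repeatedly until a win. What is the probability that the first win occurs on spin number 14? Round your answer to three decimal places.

0.001

Geometric (trials to first success), p = 0.39.
P(Y = 14) = (1−p)^13 · p = 0.0016192 · 0.39 = 0.00063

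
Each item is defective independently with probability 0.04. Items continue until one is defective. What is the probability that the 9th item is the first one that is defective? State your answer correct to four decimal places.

Geometric (trials to first success), p = 0.04.
P(Y = 9) = (1−p)^8 · p = 0.72139 · 0.04 = 0.028856

0.0289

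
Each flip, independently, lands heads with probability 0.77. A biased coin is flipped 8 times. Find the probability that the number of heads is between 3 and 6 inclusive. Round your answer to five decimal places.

0.57846

X ~ Binomial(8, 0.77); P(3 ≤ X ≤ 6) = Σ C(8,k) p^k (1−p)^(8−k) over k:
  k=3: C(8,3)·0.77^3·0.23^5 = 0.0164551
  k=4: C(8,4)·0.77^4·0.23^4 = 0.0688608
  k=5: C(8,5)·0.77^5·0.23^3 = 0.1844273
  k=6: C(8,6)·0.77^6·0.23^2 = 0.3087152
Total = 0.5784584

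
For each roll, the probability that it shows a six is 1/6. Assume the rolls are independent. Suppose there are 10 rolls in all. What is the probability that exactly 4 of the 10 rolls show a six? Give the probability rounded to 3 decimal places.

X ~ Binomial(n=10, p=0.166667).
P(X=4) = C(10,4) · p^4 · (1−p)^6
= 210 · 0.0007716 · 0.3349 = 0.05427

0.054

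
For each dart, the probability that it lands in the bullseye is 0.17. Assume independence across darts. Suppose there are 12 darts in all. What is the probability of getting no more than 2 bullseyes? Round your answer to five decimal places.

0.66556

X ~ Binomial(12, 0.17); P(X ≤ 2) = Σ C(12,k) p^k (1−p)^(12−k) over k:
  k=0: C(12,0)·0.17^0·0.83^12 = 0.1068900
  k=1: C(12,1)·0.17^1·0.83^11 = 0.2627176
  k=2: C(12,2)·0.17^2·0.83^10 = 0.2959530
Total = 0.6655606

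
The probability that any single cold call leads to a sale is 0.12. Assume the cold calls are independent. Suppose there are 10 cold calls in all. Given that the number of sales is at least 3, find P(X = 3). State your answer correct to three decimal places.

X ~ Binomial(10, 0.12). Want P(X=3 | X≥3) = P(X=3) / P(X≥3).
P(X=3) = C(10,3)·0.12^3·0.88^7 = 0.08474
P(X≥3) = 1 − 0.27850 − 0.37977 − 0.23304 = 0.10868
Ratio = 0.08474 / 0.10868 = 0.77973

0.780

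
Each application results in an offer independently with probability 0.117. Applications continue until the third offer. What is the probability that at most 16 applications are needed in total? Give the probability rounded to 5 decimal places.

0.28614

Finishing within 16 applications ⇔ at least 3 successes in the first 16. With X ~ Binomial(16, 0.117), P(Y ≤ 16) = 1 − P(X ≤ 2).
  k=0: C(16,0)·0.117^0·0.883^16 = 0.1365750
  k=1: C(16,1)·0.117^1·0.883^15 = 0.2895452
  k=2: C(16,2)·0.117^2·0.883^14 = 0.2877417
1 − 0.7138619 = 0.2861381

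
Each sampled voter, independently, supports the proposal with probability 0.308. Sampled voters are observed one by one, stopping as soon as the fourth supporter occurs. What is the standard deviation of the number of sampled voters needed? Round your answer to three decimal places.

Y = total sampled voters until the fourth success; negative binomial with r=4, p=0.308.
SD(Y) = √[r(1−p)/p²] = √(29.17861) = 5.40172

5.402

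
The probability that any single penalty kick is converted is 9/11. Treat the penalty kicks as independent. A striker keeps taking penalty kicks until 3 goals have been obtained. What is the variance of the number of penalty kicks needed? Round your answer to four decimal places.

0.8148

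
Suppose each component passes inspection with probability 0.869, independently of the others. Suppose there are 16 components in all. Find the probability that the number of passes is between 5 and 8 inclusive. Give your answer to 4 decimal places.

X ~ Binomial(16, 0.869); P(5 ≤ X ≤ 8) = Σ C(16,k) p^k (1−p)^(16−k) over k:
  k=5: C(16,5)·0.869^5·0.131^11 = 0.000000
  k=6: C(16,6)·0.869^6·0.131^10 = 0.000005
  k=7: C(16,7)·0.869^7·0.131^9 = 0.000049
  k=8: C(16,8)·0.869^8·0.131^8 = 0.000363
Total = 0.000417

0.0004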